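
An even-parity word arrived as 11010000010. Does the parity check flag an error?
Sum of received bits: 1+1+0+1+0+0+0+0+0+1+0 = 4; 4 mod 2 = 0. Result is 0 → no error detected.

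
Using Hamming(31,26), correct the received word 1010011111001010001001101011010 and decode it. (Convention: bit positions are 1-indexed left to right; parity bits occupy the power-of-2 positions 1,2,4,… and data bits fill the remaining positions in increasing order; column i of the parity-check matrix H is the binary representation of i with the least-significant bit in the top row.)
Syndrome s = H · r^T (mod 2), r = 1010011111001010001001101011010:
  s[0] = (1010101010101010101010101010101)·(1010011111001010001001101011010) mod 2 = 1+0+1+0+0+0+1+0+1+0+0+0+1+0+1+0+0+0+1+0+0+0+1+0+1+0+1+0+0+0+0 mod 2 = 0
  s[1] = (0110011001100110011001100110011)·(1010011111001010001001101011010) mod 2 = 0+0+1+0+0+1+1+0+0+1+0+0+0+0+1+0+0+0+1+0+0+1+1+0+0+0+1+0+0+1+0 mod 2 = 0
  s[2] = (0001111000011110000111100001111)·(1010011111001010001001101011010) mod 2 = 0+0+0+0+0+1+1+0+0+0+0+0+1+0+1+0+0+0+0+0+0+1+1+0+0+0+0+1+0+1+0 mod 2 = 0
  s[3] = (0000000111111110000000011111111)·(1010011111001010001001101011010) mod 2 = 0+0+0+0+0+0+0+1+1+1+0+0+1+0+1+0+0+0+0+0+0+0+0+0+1+0+1+1+0+1+0 mod 2 = 1
  s[4] = (0000000000000001111111111111111)·(1010011111001010001001101011010) mod 2 = 0+0+0+0+0+0+0+0+0+0+0+0+0+0+0+0+0+0+1+0+0+1+1+0+1+0+1+1+0+1+0 mod 2 = 1
Syndrome = 00011
Column 24 of H equals this syndrome → error at bit 24 (1-indexed).
Flip bit 24: 1010011111001010001001101011010 → 1010011111001010001001111011010
Extract data bits at positions {3,5,6,7,9,10,11,12,13,14,15,17,18,19,20,21,22,23,24,25,26,27,28,29,30,31}: 10111100101001001111011010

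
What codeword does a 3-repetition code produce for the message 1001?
Repeat each bit 3× and concatenate:
1→111  0→000  0→000  1→111
Codeword = 111000000111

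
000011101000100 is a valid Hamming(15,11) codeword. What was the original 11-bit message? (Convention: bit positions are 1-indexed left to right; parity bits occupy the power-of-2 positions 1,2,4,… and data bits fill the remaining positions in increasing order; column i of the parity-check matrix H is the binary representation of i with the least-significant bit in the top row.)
Parity bits occupy power-of-2 positions; data bits are at positions {3,5,6,7,9,10,11,12,13,14,15} (1-indexed).
Extract: c[3]=0 c[5]=1 c[6]=1 c[7]=1 c[9]=1 c[10]=0 c[11]=0 c[12]=0 c[13]=1 c[14]=0 c[15]=0
Data = 01111000100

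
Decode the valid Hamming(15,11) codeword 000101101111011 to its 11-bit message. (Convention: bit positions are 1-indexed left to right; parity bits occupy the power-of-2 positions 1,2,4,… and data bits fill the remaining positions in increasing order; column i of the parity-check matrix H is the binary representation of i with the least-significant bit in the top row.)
Parity bits occupy power-of-2 positions; data bits are at positions {3,5,6,7,9,10,11,12,13,14,15} (1-indexed).
Extract: c[3]=0 c[5]=0 c[6]=1 c[7]=1 c[9]=1 c[10]=1 c[11]=1 c[12]=1 c[13]=0 c[14]=1 c[15]=1
Data = 00111111011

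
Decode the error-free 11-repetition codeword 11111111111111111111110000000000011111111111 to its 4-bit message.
Split into 11-bit blocks: 11111111111 11111111111 00000000000 11111111111
Data = 1101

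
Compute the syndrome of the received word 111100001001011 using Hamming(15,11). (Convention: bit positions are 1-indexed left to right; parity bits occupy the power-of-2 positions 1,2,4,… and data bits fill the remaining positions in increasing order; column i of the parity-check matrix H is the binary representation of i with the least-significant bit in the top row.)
Syndrome s = H · r^T (mod 2), r = 111100001001011:
  s[0] = (101010101010101)·(111100001001011) mod 2 = 1+0+1+0+0+0+0+0+1+0+0+0+0+0+1 mod 2 = 0
  s[1] = (011001100110011)·(111100001001011) mod 2 = 0+1+1+0+0+0+0+0+0+0+0+0+0+1+1 mod 2 = 0
  s[2] = (000111100001111)·(111100001001011) mod 2 = 0+0+0+1+0+0+0+0+0+0+0+1+0+1+1 mod 2 = 0
  s[3] = (000000011111111)·(111100001001011) mod 2 = 0+0+0+0+0+0+0+0+1+0+0+1+0+1+1 mod 2 = 0
Syndrome = 0000
s = 0: no error detected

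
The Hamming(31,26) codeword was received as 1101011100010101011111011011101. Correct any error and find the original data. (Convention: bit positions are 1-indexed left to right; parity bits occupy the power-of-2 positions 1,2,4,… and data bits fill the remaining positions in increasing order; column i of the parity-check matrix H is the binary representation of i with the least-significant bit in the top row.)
Syndrome s = H · r^T (mod 2), r = 1101011100010101011111011011101:
  s[0] = (1010101010101010101010101010101)·(1101011100010101011111011011101) mod 2 = 1+0+0+0+0+0+1+0+0+0+0+0+0+0+0+0+0+0+1+0+1+0+0+0+1+0+1+0+1+0+1 mod 2 = 0
  s[1] = (0110011001100110011001100110011)·(1101011100010101011111011011101) mod 2 = 0+1+0+0+0+1+1+0+0+0+0+0+0+1+0+0+0+1+1+0+0+1+0+0+0+0+1+0+0+0+1 mod 2 = 1
  s[2] = (0001111000011110000111100001111)·(1101011100010101011111011011101) mod 2 = 0+0+0+1+0+1+1+0+0+0+0+1+0+1+0+0+0+0+0+1+1+1+0+0+0+0+0+1+1+0+1 mod 2 = 1
  s[3] = (0000000111111110000000011111111)·(1101011100010101011111011011101) mod 2 = 0+0+0+0+0+0+0+1+0+0+0+1+0+1+0+0+0+0+0+0+0+0+0+1+1+0+1+1+1+0+1 mod 2 = 1
  s[4] = (0000000000000001111111111111111)·(1101011100010101011111011011101) mod 2 = 0+0+0+0+0+0+0+0+0+0+0+0+0+0+0+1+0+1+1+1+1+1+0+1+1+0+1+1+1+0+1 mod 2 = 0
Syndrome = 01110
Column 14 of H equals this syndrome → error at bit 14 (1-indexed).
Flip bit 14: 1101011100010101011111011011101 → 1101011100010001011111011011101
Extract data bits at positions {3,5,6,7,9,10,11,12,13,14,15,17,18,19,20,21,22,23,24,25,26,27,28,29,30,31}: 00110001000011111011011101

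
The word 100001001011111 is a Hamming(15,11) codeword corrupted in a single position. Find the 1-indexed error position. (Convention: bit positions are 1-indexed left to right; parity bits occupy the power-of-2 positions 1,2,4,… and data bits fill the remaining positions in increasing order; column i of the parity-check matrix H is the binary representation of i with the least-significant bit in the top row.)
Syndrome s = H · r^T (mod 2), r = 100001001011111:
  s[0] = (101010101010101)·(100001001011111) mod 2 = 1+0+0+0+0+0+0+0+1+0+1+0+1+0+1 mod 2 = 1
  s[1] = (011001100110011)·(100001001011111) mod 2 = 0+0+0+0+0+1+0+0+0+0+1+0+0+1+1 mod 2 = 0
  s[2] = (000111100001111)·(100001001011111) mod 2 = 0+0+0+0+0+1+0+0+0+0+0+1+1+1+1 mod 2 = 1
  s[3] = (000000011111111)·(100001001011111) mod 2 = 0+0+0+0+0+0+0+0+1+0+1+1+1+1+1 mod 2 = 0
Syndrome = 1010
Column i of H is the binary representation of i, so the syndrome is the binary index of the flipped bit.
Read s = 1010 with s[0] as LSB: 1·2^0 + 0·2^1 + 1·2^2 + 0·2^3 = 5.
Error is at bit position 5.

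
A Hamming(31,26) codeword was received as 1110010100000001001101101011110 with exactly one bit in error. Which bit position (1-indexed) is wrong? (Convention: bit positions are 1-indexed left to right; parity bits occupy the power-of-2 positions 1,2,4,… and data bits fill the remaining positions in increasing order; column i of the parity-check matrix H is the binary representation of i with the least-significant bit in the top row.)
Syndrome s = H · r^T (mod 2), r = 1110010100000001001101101011110:
  s[0] = (1010101010101010101010101010101)·(1110010100000001001101101011110) mod 2 = 1+0+1+0+0+0+0+0+0+0+0+0+0+0+0+0+0+0+1+0+0+0+1+0+1+0+1+0+1+0+0 mod 2 = 1
  s[1] = (0110011001100110011001100110011)·(1110010100000001001101101011110) mod 2 = 0+1+1+0+0+1+0+0+0+0+0+0+0+0+0+0+0+0+1+0+0+1+1+0+0+0+1+0+0+1+0 mod 2 = 0
  s[2] = (0001111000011110000111100001111)·(1110010100000001001101101011110) mod 2 = 0+0+0+0+0+1+0+0+0+0+0+0+0+0+0+0+0+0+0+1+0+1+1+0+0+0+0+1+1+1+0 mod 2 = 1
  s[3] = (0000000111111110000000011111111)·(1110010100000001001101101011110) mod 2 = 0+0+0+0+0+0+0+1+0+0+0+0+0+0+0+0+0+0+0+0+0+0+0+0+1+0+1+1+1+1+0 mod 2 = 0
  s[4] = (0000000000000001111111111111111)·(1110010100000001001101101011110) mod 2 = 0+0+0+0+0+0+0+0+0+0+0+0+0+0+0+1+0+0+1+1+0+1+1+0+1+0+1+1+1+1+0 mod 2 = 0
Syndrome = 10100
Column i of H is the binary representation of i, so the syndrome is the binary index of the flipped bit.
Read s = 10100 with s[0] as LSB: 1·2^0 + 0·2^1 + 1·2^2 + 0·2^3 + 0·2^4 = 5.
Error is at bit position 5.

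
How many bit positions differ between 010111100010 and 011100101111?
XOR = 001011001101, count of 1s = 6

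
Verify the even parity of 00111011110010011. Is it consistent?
Sum of all bits: 0+0+1+1+1+0+1+1+1+1+0+0+1+0+0+1+1 = 10; 10 mod 2 = 0. Result is 0 → valid parity.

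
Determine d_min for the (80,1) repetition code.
d_min = 80 (the only two codewords are 0…0 and 1…1, differing in all 80 positions).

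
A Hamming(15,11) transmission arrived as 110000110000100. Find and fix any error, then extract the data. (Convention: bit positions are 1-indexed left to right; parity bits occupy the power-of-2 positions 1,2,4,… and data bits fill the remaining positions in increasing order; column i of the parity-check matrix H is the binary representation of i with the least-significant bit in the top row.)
Syndrome s = H · r^T (mod 2), r = 110000110000100:
  s[0] = (101010101010101)·(110000110000100) mod 2 = 1+0+0+0+0+0+1+0+0+0+0+0+1+0+0 mod 2 = 1
  s[1] = (011001100110011)·(110000110000100) mod 2 = 0+1+0+0+0+0+1+0+0+0+0+0+0+0+0 mod 2 = 0
  s[2] = (000111100001111)·(110000110000100) mod 2 = 0+0+0+0+0+0+1+0+0+0+0+0+1+0+0 mod 2 = 0
  s[3] = (000000011111111)·(110000110000100) mod 2 = 0+0+0+0+0+0+0+1+0+0+0+0+1+0+0 mod 2 = 0
Syndrome = 1000
Column 1 of H equals this syndrome → error at bit 1 (1-indexed).
Flip bit 1: 110000110000100 → 010000110000100
Extract data bits at positions {3,5,6,7,9,10,11,12,13,14,15}: 00010000100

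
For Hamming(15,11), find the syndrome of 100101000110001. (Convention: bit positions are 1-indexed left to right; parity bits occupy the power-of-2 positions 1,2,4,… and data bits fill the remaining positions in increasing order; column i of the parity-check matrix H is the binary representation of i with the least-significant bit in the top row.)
Syndrome s = H · r^T (mod 2), r = 100101000110001:
  s[0] = (101010101010101)·(100101000110001) mod 2 = 1+0+0+0+0+0+0+0+0+0+1+0+0+0+1 mod 2 = 1
  s[1] = (011001100110011)·(100101000110001) mod 2 = 0+0+0+0+0+1+0+0+0+1+1+0+0+0+1 mod 2 = 0
  s[2] = (000111100001111)·(100101000110001) mod 2 = 0+0+0+1+0+1+0+0+0+0+0+0+0+0+1 mod 2 = 1
  s[3] = (000000011111111)·(100101000110001) mod 2 = 0+0+0+0+0+0+0+0+0+1+1+0+0+0+1 mod 2 = 1
Syndrome = 1011
Non-zero syndrome: error at position 13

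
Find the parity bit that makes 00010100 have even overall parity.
Sum of data bits: 0+0+0+1+0+1+0+0 = 2.
2 mod 2 = 0, so parity bit = 0.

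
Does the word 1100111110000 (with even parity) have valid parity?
Sum of all bits: 1+1+0+0+1+1+1+1+1+0+0+0+0 = 7; 7 mod 2 = 1. Result is 1 → parity error detected.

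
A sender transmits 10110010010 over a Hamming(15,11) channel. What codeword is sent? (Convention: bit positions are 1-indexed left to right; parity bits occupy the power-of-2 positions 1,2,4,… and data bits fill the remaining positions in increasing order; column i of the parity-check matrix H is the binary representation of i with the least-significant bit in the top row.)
Codeword c = d · G (mod 2), d = 10110010010:
  c[0] = d·G[:,0] = (10110010010)·(11011010101) mod 2 = 1+0+0+1+0+0+1+0+0+0+0 mod 2 = 1
  c[1] = d·G[:,1] = (10110010010)·(10110110011) mod 2 = 1+0+1+1+0+0+1+0+0+1+0 mod 2 = 1
  c[2] = d·G[:,2] = (10110010010)·(10000000000) mod 2 = 1+0+0+0+0+0+0+0+0+0+0 mod 2 = 1
  c[3] = d·G[:,3] = (10110010010)·(01110001111) mod 2 = 0+0+1+1+0+0+0+0+0+1+0 mod 2 = 1
  c[4] = d·G[:,4] = (10110010010)·(01000000000) mod 2 = 0+0+0+0+0+0+0+0+0+0+0 mod 2 = 0
  c[5] = d·G[:,5] = (10110010010)·(00100000000) mod 2 = 0+0+1+0+0+0+0+0+0+0+0 mod 2 = 1
  c[6] = d·G[:,6] = (10110010010)·(00010000000) mod 2 = 0+0+0+1+0+0+0+0+0+0+0 mod 2 = 1
  c[7] = d·G[:,7] = (10110010010)·(00001111111) mod 2 = 0+0+0+0+0+0+1+0+0+1+0 mod 2 = 0
  c[8] = d·G[:,8] = (10110010010)·(00001000000) mod 2 = 0+0+0+0+0+0+0+0+0+0+0 mod 2 = 0
  c[9] = d·G[:,9] = (10110010010)·(00000100000) mod 2 = 0+0+0+0+0+0+0+0+0+0+0 mod 2 = 0
  c[10] = d·G[:,10] = (10110010010)·(00000010000) mod 2 = 0+0+0+0+0+0+1+0+0+0+0 mod 2 = 1
  c[11] = d·G[:,11] = (10110010010)·(00000001000) mod 2 = 0+0+0+0+0+0+0+0+0+0+0 mod 2 = 0
  c[12] = d·G[:,12] = (10110010010)·(00000000100) mod 2 = 0+0+0+0+0+0+0+0+0+0+0 mod 2 = 0
  c[13] = d·G[:,13] = (10110010010)·(00000000010) mod 2 = 0+0+0+0+0+0+0+0+0+1+0 mod 2 = 1
  c[14] = d·G[:,14] = (10110010010)·(00000000001) mod 2 = 0+0+0+0+0+0+0+0+0+0+0 mod 2 = 0
Codeword = 111101100010010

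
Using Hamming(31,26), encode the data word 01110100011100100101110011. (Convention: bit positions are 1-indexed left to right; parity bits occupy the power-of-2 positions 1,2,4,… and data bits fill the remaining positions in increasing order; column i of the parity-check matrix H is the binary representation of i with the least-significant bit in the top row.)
Codeword c = d · G (mod 2), d = 01110100011100100101110011:
  c[0] = d·G[:,0] = (01110100011100100101110011)·(11011010101101010101010101) mod 2 = 0+1+0+1+0+0+0+0+0+0+1+1+0+0+0+0+0+1+0+1+0+1+0+0+0+1 mod 2 = 0
  c[1] = d·G[:,1] = (01110100011100100101110011)·(10110110011011001100110011) mod 2 = 0+0+1+1+0+1+0+0+0+1+1+0+0+0+0+0+0+1+0+0+1+1+0+0+1+1 mod 2 = 0
  c[2] = d·G[:,2] = (01110100011100100101110011)·(10000000000000000000000000) mod 2 = 0+0+0+0+0+0+0+0+0+0+0+0+0+0+0+0+0+0+0+0+0+0+0+0+0+0 mod 2 = 0
  c[3] = d·G[:,3] = (01110100011100100101110011)·(01110001111000111100001111) mod 2 = 0+1+1+1+0+0+0+0+0+1+1+0+0+0+1+0+0+1+0+0+0+0+0+0+1+1 mod 2 = 1
  c[4] = d·G[:,4] = (01110100011100100101110011)·(01000000000000000000000000) mod 2 = 0+1+0+0+0+0+0+0+0+0+0+0+0+0+0+0+0+0+0+0+0+0+0+0+0+0 mod 2 = 1
  c[5] = d·G[:,5] = (01110100011100100101110011)·(00100000000000000000000000) mod 2 = 0+0+1+0+0+0+0+0+0+0+0+0+0+0+0+0+0+0+0+0+0+0+0+0+0+0 mod 2 = 1
  c[6] = d·G[:,6] = (01110100011100100101110011)·(00010000000000000000000000) mod 2 = 0+0+0+1+0+0+0+0+0+0+0+0+0+0+0+0+0+0+0+0+0+0+0+0+0+0 mod 2 = 1
  c[7] = d·G[:,7] = (01110100011100100101110011)·(00001111111000000011111111) mod 2 = 0+0+0+0+0+1+0+0+0+1+1+0+0+0+0+0+0+0+0+1+1+1+0+0+1+1 mod 2 = 0
  c[8] = d·G[:,8] = (01110100011100100101110011)·(00001000000000000000000000) mod 2 = 0+0+0+0+0+0+0+0+0+0+0+0+0+0+0+0+0+0+0+0+0+0+0+0+0+0 mod 2 = 0
  c[9] = d·G[:,9] = (01110100011100100101110011)·(00000100000000000000000000) mod 2 = 0+0+0+0+0+1+0+0+0+0+0+0+0+0+0+0+0+0+0+0+0+0+0+0+0+0 mod 2 = 1
  c[10] = d·G[:,10] = (01110100011100100101110011)·(00000010000000000000000000) mod 2 = 0+0+0+0+0+0+0+0+0+0+0+0+0+0+0+0+0+0+0+0+0+0+0+0+0+0 mod 2 = 0
  c[11] = d·G[:,11] = (01110100011100100101110011)·(00000001000000000000000000) mod 2 = 0+0+0+0+0+0+0+0+0+0+0+0+0+0+0+0+0+0+0+0+0+0+0+0+0+0 mod 2 = 0
  c[12] = d·G[:,12] = (01110100011100100101110011)·(00000000100000000000000000) mod 2 = 0+0+0+0+0+0+0+0+0+0+0+0+0+0+0+0+0+0+0+0+0+0+0+0+0+0 mod 2 = 0
  c[13] = d·G[:,13] = (01110100011100100101110011)·(00000000010000000000000000) mod 2 = 0+0+0+0+0+0+0+0+0+1+0+0+0+0+0+0+0+0+0+0+0+0+0+0+0+0 mod 2 = 1
  c[14] = d·G[:,14] = (01110100011100100101110011)·(00000000001000000000000000) mod 2 = 0+0+0+0+0+0+0+0+0+0+1+0+0+0+0+0+0+0+0+0+0+0+0+0+0+0 mod 2 = 1
  c[15] = d·G[:,15] = (01110100011100100101110011)·(00000000000111111111111111) mod 2 = 0+0+0+0+0+0+0+0+0+0+0+1+0+0+1+0+0+1+0+1+1+1+0+0+1+1 mod 2 = 0
  c[16] = d·G[:,16] = (01110100011100100101110011)·(00000000000100000000000000) mod 2 = 0+0+0+0+0+0+0+0+0+0+0+1+0+0+0+0+0+0+0+0+0+0+0+0+0+0 mod 2 = 1
  c[17] = d·G[:,17] = (01110100011100100101110011)·(00000000000010000000000000) mod 2 = 0+0+0+0+0+0+0+0+0+0+0+0+0+0+0+0+0+0+0+0+0+0+0+0+0+0 mod 2 = 0
  c[18] = d·G[:,18] = (01110100011100100101110011)·(00000000000001000000000000) mod 2 = 0+0+0+0+0+0+0+0+0+0+0+0+0+0+0+0+0+0+0+0+0+0+0+0+0+0 mod 2 = 0
  c[19] = d·G[:,19] = (01110100011100100101110011)·(00000000000000100000000000) mod 2 = 0+0+0+0+0+0+0+0+0+0+0+0+0+0+1+0+0+0+0+0+0+0+0+0+0+0 mod 2 = 1
  c[20] = d·G[:,20] = (01110100011100100101110011)·(00000000000000010000000000) mod 2 = 0+0+0+0+0+0+0+0+0+0+0+0+0+0+0+0+0+0+0+0+0+0+0+0+0+0 mod 2 = 0
  c[21] = d·G[:,21] = (01110100011100100101110011)·(00000000000000001000000000) mod 2 = 0+0+0+0+0+0+0+0+0+0+0+0+0+0+0+0+0+0+0+0+0+0+0+0+0+0 mod 2 = 0
  c[22] = d·G[:,22] = (01110100011100100101110011)·(00000000000000000100000000) mod 2 = 0+0+0+0+0+0+0+0+0+0+0+0+0+0+0+0+0+1+0+0+0+0+0+0+0+0 mod 2 = 1
  c[23] = d·G[:,23] = (01110100011100100101110011)·(00000000000000000010000000) mod 2 = 0+0+0+0+0+0+0+0+0+0+0+0+0+0+0+0+0+0+0+0+0+0+0+0+0+0 mod 2 = 0
  c[24] = d·G[:,24] = (01110100011100100101110011)·(00000000000000000001000000) mod 2 = 0+0+0+0+0+0+0+0+0+0+0+0+0+0+0+0+0+0+0+1+0+0+0+0+0+0 mod 2 = 1
  c[25] = d·G[:,25] = (01110100011100100101110011)·(00000000000000000000100000) mod 2 = 0+0+0+0+0+0+0+0+0+0+0+0+0+0+0+0+0+0+0+0+1+0+0+0+0+0 mod 2 = 1
  c[26] = d·G[:,26] = (01110100011100100101110011)·(00000000000000000000010000) mod 2 = 0+0+0+0+0+0+0+0+0+0+0+0+0+0+0+0+0+0+0+0+0+1+0+0+0+0 mod 2 = 1
  c[27] = d·G[:,27] = (01110100011100100101110011)·(00000000000000000000001000) mod 2 = 0+0+0+0+0+0+0+0+0+0+0+0+0+0+0+0+0+0+0+0+0+0+0+0+0+0 mod 2 = 0
  c[28] = d·G[:,28] = (01110100011100100101110011)·(00000000000000000000000100) mod 2 = 0+0+0+0+0+0+0+0+0+0+0+0+0+0+0+0+0+0+0+0+0+0+0+0+0+0 mod 2 = 0
  c[29] = d·G[:,29] = (01110100011100100101110011)·(00000000000000000000000010) mod 2 = 0+0+0+0+0+0+0+0+0+0+0+0+0+0+0+0+0+0+0+0+0+0+0+0+1+0 mod 2 = 1
  c[30] = d·G[:,30] = (01110100011100100101110011)·(00000000000000000000000001) mod 2 = 0+0+0+0+0+0+0+0+0+0+0+0+0+0+0+0+0+0+0+0+0+0+0+0+0+1 mod 2 = 1
Codeword = 0001111001000110100100101110011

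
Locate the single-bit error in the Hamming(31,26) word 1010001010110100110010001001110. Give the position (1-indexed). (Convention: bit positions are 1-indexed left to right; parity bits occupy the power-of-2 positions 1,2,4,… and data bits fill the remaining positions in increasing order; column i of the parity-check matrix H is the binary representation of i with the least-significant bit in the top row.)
Syndrome s = H · r^T (mod 2), r = 1010001010110100110010001001110:
  s[0] = (1010101010101010101010101010101)·(1010001010110100110010001001110) mod 2 = 1+0+1+0+0+0+1+0+1+0+1+0+0+0+0+0+1+0+0+0+1+0+0+0+1+0+0+0+1+0+0 mod 2 = 1
  s[1] = (0110011001100110011001100110011)·(1010001010110100110010001001110) mod 2 = 0+0+1+0+0+0+1+0+0+0+1+0+0+1+0+0+0+1+0+0+0+0+0+0+0+0+0+0+0+1+0 mod 2 = 0
  s[2] = (0001111000011110000111100001111)·(1010001010110100110010001001110) mod 2 = 0+0+0+0+0+0+1+0+0+0+0+1+0+1+0+0+0+0+0+0+1+0+0+0+0+0+0+1+1+1+0 mod 2 = 1
  s[3] = (0000000111111110000000011111111)·(1010001010110100110010001001110) mod 2 = 0+0+0+0+0+0+0+0+1+0+1+1+0+1+0+0+0+0+0+0+0+0+0+0+1+0+0+1+1+1+0 mod 2 = 0
  s[4] = (0000000000000001111111111111111)·(1010001010110100110010001001110) mod 2 = 0+0+0+0+0+0+0+0+0+0+0+0+0+0+0+0+1+1+0+0+1+0+0+0+1+0+0+1+1+1+0 mod 2 = 1
Syndrome = 10101
Column i of H is the binary representation of i, so the syndrome is the binary index of the flipped bit.
Read s = 10101 with s[0] as LSB: 1·2^0 + 0·2^1 + 1·2^2 + 0·2^3 + 1·2^4 = 21.
Error is at bit position 21.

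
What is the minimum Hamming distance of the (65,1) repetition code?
d_min = 65 (the only two codewords are 0…0 and 1…1, differing in all 65 positions).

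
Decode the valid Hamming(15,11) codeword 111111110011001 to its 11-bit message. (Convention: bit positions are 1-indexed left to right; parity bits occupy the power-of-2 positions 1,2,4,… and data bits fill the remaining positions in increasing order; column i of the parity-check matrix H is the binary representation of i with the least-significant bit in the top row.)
Parity bits occupy power-of-2 positions; data bits are at positions {3,5,6,7,9,10,11,12,13,14,15} (1-indexed).
Extract: c[3]=1 c[5]=1 c[6]=1 c[7]=1 c[9]=0 c[10]=0 c[11]=1 c[12]=1 c[13]=0 c[14]=0 c[15]=1
Data = 11110011001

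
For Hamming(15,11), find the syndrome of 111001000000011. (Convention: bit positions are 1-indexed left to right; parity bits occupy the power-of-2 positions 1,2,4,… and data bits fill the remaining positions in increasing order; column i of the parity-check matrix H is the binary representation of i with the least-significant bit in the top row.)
Syndrome s = H · r^T (mod 2), r = 111001000000011:
  s[0] = (101010101010101)·(111001000000011) mod 2 = 1+0+1+0+0+0+0+0+0+0+0+0+0+0+1 mod 2 = 1
  s[1] = (011001100110011)·(111001000000011) mod 2 = 0+1+1+0+0+1+0+0+0+0+0+0+0+1+1 mod 2 = 1
  s[2] = (000111100001111)·(111001000000011) mod 2 = 0+0+0+0+0+1+0+0+0+0+0+0+0+1+1 mod 2 = 1
  s[3] = (000000011111111)·(111001000000011) mod 2 = 0+0+0+0+0+0+0+0+0+0+0+0+0+1+1 mod 2 = 0
Syndrome = 1110
Non-zero syndrome: error at position 7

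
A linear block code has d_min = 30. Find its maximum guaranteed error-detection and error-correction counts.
(a) Detection requires d_min ≥ e+1, so e ≤ d_min − 1 = 29.
(b) Correction requires d_min ≥ 2t+1, so t ≤ ⌊(d_min − 1)/2⌋ = ⌊29/2⌋ = 14.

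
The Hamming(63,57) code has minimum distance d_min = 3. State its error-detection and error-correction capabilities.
Detection only: up to d_min − 1 = 2 errors.
Correction: up to ⌊(d_min − 1)/2⌋ = ⌊2/2⌋ = 1 errors.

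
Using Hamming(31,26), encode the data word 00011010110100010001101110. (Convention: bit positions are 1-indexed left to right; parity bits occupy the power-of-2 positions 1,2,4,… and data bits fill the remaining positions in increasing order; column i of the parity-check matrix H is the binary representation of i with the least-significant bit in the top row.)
Codeword c = d · G (mod 2), d = 00011010110100010001101110:
  c[0] = d·G[:,0] = (00011010110100010001101110)·(11011010101101010101010101) mod 2 = 0+0+0+1+1+0+1+0+1+0+0+1+0+0+0+1+0+0+0+1+0+0+0+1+0+0 mod 2 = 0
  c[1] = d·G[:,1] = (00011010110100010001101110)·(10110110011011001100110011) mod 2 = 0+0+0+1+0+0+1+0+0+1+0+0+0+0+0+0+0+0+0+0+1+0+0+0+1+0 mod 2 = 1
  c[2] = d·G[:,2] = (00011010110100010001101110)·(10000000000000000000000000) mod 2 = 0+0+0+0+0+0+0+0+0+0+0+0+0+0+0+0+0+0+0+0+0+0+0+0+0+0 mod 2 = 0
  c[3] = d·G[:,3] = (00011010110100010001101110)·(01110001111000111100001111) mod 2 = 0+0+0+1+0+0+0+0+1+1+0+0+0+0+0+1+0+0+0+0+0+0+1+1+1+0 mod 2 = 1
  c[4] = d·G[:,4] = (00011010110100010001101110)·(01000000000000000000000000) mod 2 = 0+0+0+0+0+0+0+0+0+0+0+0+0+0+0+0+0+0+0+0+0+0+0+0+0+0 mod 2 = 0
  c[5] = d·G[:,5] = (00011010110100010001101110)·(00100000000000000000000000) mod 2 = 0+0+0+0+0+0+0+0+0+0+0+0+0+0+0+0+0+0+0+0+0+0+0+0+0+0 mod 2 = 0
  c[6] = d·G[:,6] = (00011010110100010001101110)·(00010000000000000000000000) mod 2 = 0+0+0+1+0+0+0+0+0+0+0+0+0+0+0+0+0+0+0+0+0+0+0+0+0+0 mod 2 = 1
  c[7] = d·G[:,7] = (00011010110100010001101110)·(00001111111000000011111111) mod 2 = 0+0+0+0+1+0+1+0+1+1+0+0+0+0+0+0+0+0+0+1+1+0+1+1+1+0 mod 2 = 1
  c[8] = d·G[:,8] = (00011010110100010001101110)·(00001000000000000000000000) mod 2 = 0+0+0+0+1+0+0+0+0+0+0+0+0+0+0+0+0+0+0+0+0+0+0+0+0+0 mod 2 = 1
  c[9] = d·G[:,9] = (00011010110100010001101110)·(00000100000000000000000000) mod 2 = 0+0+0+0+0+0+0+0+0+0+0+0+0+0+0+0+0+0+0+0+0+0+0+0+0+0 mod 2 = 0
  c[10] = d·G[:,10] = (00011010110100010001101110)·(00000010000000000000000000) mod 2 = 0+0+0+0+0+0+1+0+0+0+0+0+0+0+0+0+0+0+0+0+0+0+0+0+0+0 mod 2 = 1
  c[11] = d·G[:,11] = (00011010110100010001101110)·(00000001000000000000000000) mod 2 = 0+0+0+0+0+0+0+0+0+0+0+0+0+0+0+0+0+0+0+0+0+0+0+0+0+0 mod 2 = 0
  c[12] = d·G[:,12] = (00011010110100010001101110)·(00000000100000000000000000) mod 2 = 0+0+0+0+0+0+0+0+1+0+0+0+0+0+0+0+0+0+0+0+0+0+0+0+0+0 mod 2 = 1
  c[13] = d·G[:,13] = (00011010110100010001101110)·(00000000010000000000000000) mod 2 = 0+0+0+0+0+0+0+0+0+1+0+0+0+0+0+0+0+0+0+0+0+0+0+0+0+0 mod 2 = 1
  c[14] = d·G[:,14] = (00011010110100010001101110)·(00000000001000000000000000) mod 2 = 0+0+0+0+0+0+0+0+0+0+0+0+0+0+0+0+0+0+0+0+0+0+0+0+0+0 mod 2 = 0
  c[15] = d·G[:,15] = (00011010110100010001101110)·(00000000000111111111111111) mod 2 = 0+0+0+0+0+0+0+0+0+0+0+1+0+0+0+1+0+0+0+1+1+0+1+1+1+0 mod 2 = 1
  c[16] = d·G[:,16] = (00011010110100010001101110)·(00000000000100000000000000) mod 2 = 0+0+0+0+0+0+0+0+0+0+0+1+0+0+0+0+0+0+0+0+0+0+0+0+0+0 mod 2 = 1
  c[17] = d·G[:,17] = (00011010110100010001101110)·(00000000000010000000000000) mod 2 = 0+0+0+0+0+0+0+0+0+0+0+0+0+0+0+0+0+0+0+0+0+0+0+0+0+0 mod 2 = 0
  c[18] = d·G[:,18] = (00011010110100010001101110)·(00000000000001000000000000) mod 2 = 0+0+0+0+0+0+0+0+0+0+0+0+0+0+0+0+0+0+0+0+0+0+0+0+0+0 mod 2 = 0
  c[19] = d·G[:,19] = (00011010110100010001101110)·(00000000000000100000000000) mod 2 = 0+0+0+0+0+0+0+0+0+0+0+0+0+0+0+0+0+0+0+0+0+0+0+0+0+0 mod 2 = 0
  c[20] = d·G[:,20] = (00011010110100010001101110)·(00000000000000010000000000) mod 2 = 0+0+0+0+0+0+0+0+0+0+0+0+0+0+0+1+0+0+0+0+0+0+0+0+0+0 mod 2 = 1
  c[21] = d·G[:,21] = (00011010110100010001101110)·(00000000000000001000000000) mod 2 = 0+0+0+0+0+0+0+0+0+0+0+0+0+0+0+0+0+0+0+0+0+0+0+0+0+0 mod 2 = 0
  c[22] = d·G[:,22] = (00011010110100010001101110)·(00000000000000000100000000) mod 2 = 0+0+0+0+0+0+0+0+0+0+0+0+0+0+0+0+0+0+0+0+0+0+0+0+0+0 mod 2 = 0
  c[23] = d·G[:,23] = (00011010110100010001101110)·(00000000000000000010000000) mod 2 = 0+0+0+0+0+0+0+0+0+0+0+0+0+0+0+0+0+0+0+0+0+0+0+0+0+0 mod 2 = 0
  c[24] = d·G[:,24] = (00011010110100010001101110)·(00000000000000000001000000) mod 2 = 0+0+0+0+0+0+0+0+0+0+0+0+0+0+0+0+0+0+0+1+0+0+0+0+0+0 mod 2 = 1
  c[25] = d·G[:,25] = (00011010110100010001101110)·(00000000000000000000100000) mod 2 = 0+0+0+0+0+0+0+0+0+0+0+0+0+0+0+0+0+0+0+0+1+0+0+0+0+0 mod 2 = 1
  c[26] = d·G[:,26] = (00011010110100010001101110)·(00000000000000000000010000) mod 2 = 0+0+0+0+0+0+0+0+0+0+0+0+0+0+0+0+0+0+0+0+0+0+0+0+0+0 mod 2 = 0
  c[27] = d·G[:,27] = (00011010110100010001101110)·(00000000000000000000001000) mod 2 = 0+0+0+0+0+0+0+0+0+0+0+0+0+0+0+0+0+0+0+0+0+0+1+0+0+0 mod 2 = 1
  c[28] = d·G[:,28] = (00011010110100010001101110)·(00000000000000000000000100) mod 2 = 0+0+0+0+0+0+0+0+0+0+0+0+0+0+0+0+0+0+0+0+0+0+0+1+0+0 mod 2 = 1
  c[29] = d·G[:,29] = (00011010110100010001101110)·(00000000000000000000000010) mod 2 = 0+0+0+0+0+0+0+0+0+0+0+0+0+0+0+0+0+0+0+0+0+0+0+0+1+0 mod 2 = 1
  c[30] = d·G[:,30] = (00011010110100010001101110)·(00000000000000000000000001) mod 2 = 0+0+0+0+0+0+0+0+0+0+0+0+0+0+0+0+0+0+0+0+0+0+0+0+0+0 mod 2 = 0
Codeword = 0101001110101101100010001101110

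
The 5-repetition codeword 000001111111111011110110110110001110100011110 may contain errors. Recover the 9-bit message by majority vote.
Split into 5-bit blocks and majority-vote each:
  block 1 = 00000: 0 ones, 5 zeros → 0
  block 2 = 11111: 5 ones, 0 zeros → 1
  block 3 = 11111: 5 ones, 0 zeros → 1
  block 4 = 01111: 4 ones, 1 zeros → 1
  block 5 = 01101: 3 ones, 2 zeros → 1
  block 6 = 10110: 3 ones, 2 zeros → 1
  block 7 = 00111: 3 ones, 2 zeros → 1
  block 8 = 01000: 1 ones, 4 zeros → 0
  block 9 = 11110: 4 ones, 1 zeros → 1
Decoded = 011111101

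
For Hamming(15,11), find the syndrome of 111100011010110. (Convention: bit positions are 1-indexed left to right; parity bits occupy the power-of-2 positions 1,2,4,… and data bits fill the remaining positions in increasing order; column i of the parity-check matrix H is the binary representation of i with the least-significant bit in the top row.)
Syndrome s = H · r^T (mod 2), r = 111100011010110:
  s[0] = (101010101010101)·(111100011010110) mod 2 = 1+0+1+0+0+0+0+0+1+0+1+0+1+0+0 mod 2 = 1
  s[1] = (011001100110011)·(111100011010110) mod 2 = 0+1+1+0+0+0+0+0+0+0+1+0+0+1+0 mod 2 = 0
  s[2] = (000111100001111)·(111100011010110) mod 2 = 0+0+0+1+0+0+0+0+0+0+0+0+1+1+0 mod 2 = 1
  s[3] = (000000011111111)·(111100011010110) mod 2 = 0+0+0+0+0+0+0+1+1+0+1+0+1+1+0 mod 2 = 1
Syndrome = 1011
Non-zero syndrome: error at position 13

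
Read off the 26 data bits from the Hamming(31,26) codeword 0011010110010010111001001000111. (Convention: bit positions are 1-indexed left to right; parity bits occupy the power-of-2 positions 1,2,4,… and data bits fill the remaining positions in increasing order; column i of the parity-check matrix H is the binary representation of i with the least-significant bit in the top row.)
Parity bits occupy power-of-2 positions; data bits are at positions {3,5,6,7,9,10,11,12,13,14,15,17,18,19,20,21,22,23,24,25,26,27,28,29,30,31} (1-indexed).
Extract: c[3]=1 c[5]=0 c[6]=1 c[7]=0 c[9]=1 c[10]=0 c[11]=0 c[12]=1 c[13]=0 c[14]=0 c[15]=1 c[17]=1 c[18]=1 c[19]=1 c[20]=0 c[21]=0 c[22]=1 c[23]=0 c[24]=0 c[25]=1 c[26]=0 c[27]=0 c[28]=0 c[29]=1 c[30]=1 c[31]=1
Data = 10101001001111001001000111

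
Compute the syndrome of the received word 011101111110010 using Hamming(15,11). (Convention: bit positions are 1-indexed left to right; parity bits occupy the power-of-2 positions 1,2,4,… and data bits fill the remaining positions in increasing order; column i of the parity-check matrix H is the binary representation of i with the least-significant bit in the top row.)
Syndrome s = H · r^T (mod 2), r = 011101111110010:
  s[0] = (101010101010101)·(011101111110010) mod 2 = 0+0+1+0+0+0+1+0+1+0+1+0+0+0+0 mod 2 = 0
  s[1] = (011001100110011)·(011101111110010) mod 2 = 0+1+1+0+0+1+1+0+0+1+1+0+0+1+0 mod 2 = 1
  s[2] = (000111100001111)·(011101111110010) mod 2 = 0+0+0+1+0+1+1+0+0+0+0+0+0+1+0 mod 2 = 0
  s[3] = (000000011111111)·(011101111110010) mod 2 = 0+0+0+0+0+0+0+1+1+1+1+0+0+1+0 mod 2 = 1
Syndrome = 0101
Non-zero syndrome: error at position 10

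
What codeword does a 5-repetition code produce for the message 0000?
Repeat each bit 5× and concatenate:
0→00000  0→00000  0→00000  0→00000
Codeword = 00000000000000000000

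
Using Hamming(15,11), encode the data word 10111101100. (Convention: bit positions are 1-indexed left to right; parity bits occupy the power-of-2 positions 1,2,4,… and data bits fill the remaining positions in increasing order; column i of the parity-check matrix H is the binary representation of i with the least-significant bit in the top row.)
Codeword c = d · G (mod 2), d = 10111101100:
  c[0] = d·G[:,0] = (10111101100)·(11011010101) mod 2 = 1+0+0+1+1+0+0+0+1+0+0 mod 2 = 0
  c[1] = d·G[:,1] = (10111101100)·(10110110011) mod 2 = 1+0+1+1+0+1+0+0+0+0+0 mod 2 = 0
  c[2] = d·G[:,2] = (10111101100)·(10000000000) mod 2 = 1+0+0+0+0+0+0+0+0+0+0 mod 2 = 1
  c[3] = d·G[:,3] = (10111101100)·(01110001111) mod 2 = 0+0+1+1+0+0+0+1+1+0+0 mod 2 = 0
  c[4] = d·G[:,4] = (10111101100)·(01000000000) mod 2 = 0+0+0+0+0+0+0+0+0+0+0 mod 2 = 0
  c[5] = d·G[:,5] = (10111101100)·(00100000000) mod 2 = 0+0+1+0+0+0+0+0+0+0+0 mod 2 = 1
  c[6] = d·G[:,6] = (10111101100)·(00010000000) mod 2 = 0+0+0+1+0+0+0+0+0+0+0 mod 2 = 1
  c[7] = d·G[:,7] = (10111101100)·(00001111111) mod 2 = 0+0+0+0+1+1+0+1+1+0+0 mod 2 = 0
  c[8] = d·G[:,8] = (10111101100)·(00001000000) mod 2 = 0+0+0+0+1+0+0+0+0+0+0 mod 2 = 1
  c[9] = d·G[:,9] = (10111101100)·(00000100000) mod 2 = 0+0+0+0+0+1+0+0+0+0+0 mod 2 = 1
  c[10] = d·G[:,10] = (10111101100)·(00000010000) mod 2 = 0+0+0+0+0+0+0+0+0+0+0 mod 2 = 0
  c[11] = d·G[:,11] = (10111101100)·(00000001000) mod 2 = 0+0+0+0+0+0+0+1+0+0+0 mod 2 = 1
  c[12] = d·G[:,12] = (10111101100)·(00000000100) mod 2 = 0+0+0+0+0+0+0+0+1+0+0 mod 2 = 1
  c[13] = d·G[:,13] = (10111101100)·(00000000010) mod 2 = 0+0+0+0+0+0+0+0+0+0+0 mod 2 = 0
  c[14] = d·G[:,14] = (10111101100)·(00000000001) mod 2 = 0+0+0+0+0+0+0+0+0+0+0 mod 2 = 0
Codeword = 001001101101100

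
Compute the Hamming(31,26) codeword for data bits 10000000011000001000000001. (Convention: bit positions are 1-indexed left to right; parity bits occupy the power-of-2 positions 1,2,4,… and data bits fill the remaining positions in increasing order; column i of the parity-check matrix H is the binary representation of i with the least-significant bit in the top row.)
Codeword c = d · G (mod 2), d = 10000000011000001000000001:
  c[0] = d·G[:,0] = (10000000011000001000000001)·(11011010101101010101010101) mod 2 = 1+0+0+0+0+0+0+0+0+0+1+0+0+0+0+0+0+0+0+0+0+0+0+0+0+1 mod 2 = 1
  c[1] = d·G[:,1] = (10000000011000001000000001)·(10110110011011001100110011) mod 2 = 1+0+0+0+0+0+0+0+0+1+1+0+0+0+0+0+1+0+0+0+0+0+0+0+0+1 mod 2 = 1
  c[2] = d·G[:,2] = (10000000011000001000000001)·(10000000000000000000000000) mod 2 = 1+0+0+0+0+0+0+0+0+0+0+0+0+0+0+0+0+0+0+0+0+0+0+0+0+0 mod 2 = 1
  c[3] = d·G[:,3] = (10000000011000001000000001)·(01110001111000111100001111) mod 2 = 0+0+0+0+0+0+0+0+0+1+1+0+0+0+0+0+1+0+0+0+0+0+0+0+0+1 mod 2 = 0
  c[4] = d·G[:,4] = (10000000011000001000000001)·(01000000000000000000000000) mod 2 = 0+0+0+0+0+0+0+0+0+0+0+0+0+0+0+0+0+0+0+0+0+0+0+0+0+0 mod 2 = 0
  c[5] = d·G[:,5] = (10000000011000001000000001)·(00100000000000000000000000) mod 2 = 0+0+0+0+0+0+0+0+0+0+0+0+0+0+0+0+0+0+0+0+0+0+0+0+0+0 mod 2 = 0
  c[6] = d·G[:,6] = (10000000011000001000000001)·(00010000000000000000000000) mod 2 = 0+0+0+0+0+0+0+0+0+0+0+0+0+0+0+0+0+0+0+0+0+0+0+0+0+0 mod 2 = 0
  c[7] = d·G[:,7] = (10000000011000001000000001)·(00001111111000000011111111) mod 2 = 0+0+0+0+0+0+0+0+0+1+1+0+0+0+0+0+0+0+0+0+0+0+0+0+0+1 mod 2 = 1
  c[8] = d·G[:,8] = (10000000011000001000000001)·(00001000000000000000000000) mod 2 = 0+0+0+0+0+0+0+0+0+0+0+0+0+0+0+0+0+0+0+0+0+0+0+0+0+0 mod 2 = 0
  c[9] = d·G[:,9] = (10000000011000001000000001)·(00000100000000000000000000) mod 2 = 0+0+0+0+0+0+0+0+0+0+0+0+0+0+0+0+0+0+0+0+0+0+0+0+0+0 mod 2 = 0
  c[10] = d·G[:,10] = (10000000011000001000000001)·(00000010000000000000000000) mod 2 = 0+0+0+0+0+0+0+0+0+0+0+0+0+0+0+0+0+0+0+0+0+0+0+0+0+0 mod 2 = 0
  c[11] = d·G[:,11] = (10000000011000001000000001)·(00000001000000000000000000) mod 2 = 0+0+0+0+0+0+0+0+0+0+0+0+0+0+0+0+0+0+0+0+0+0+0+0+0+0 mod 2 = 0
  c[12] = d·G[:,12] = (10000000011000001000000001)·(00000000100000000000000000) mod 2 = 0+0+0+0+0+0+0+0+0+0+0+0+0+0+0+0+0+0+0+0+0+0+0+0+0+0 mod 2 = 0
  c[13] = d·G[:,13] = (10000000011000001000000001)·(00000000010000000000000000) mod 2 = 0+0+0+0+0+0+0+0+0+1+0+0+0+0+0+0+0+0+0+0+0+0+0+0+0+0 mod 2 = 1
  c[14] = d·G[:,14] = (10000000011000001000000001)·(00000000001000000000000000) mod 2 = 0+0+0+0+0+0+0+0+0+0+1+0+0+0+0+0+0+0+0+0+0+0+0+0+0+0 mod 2 = 1
  c[15] = d·G[:,15] = (10000000011000001000000001)·(00000000000111111111111111) mod 2 = 0+0+0+0+0+0+0+0+0+0+0+0+0+0+0+0+1+0+0+0+0+0+0+0+0+1 mod 2 = 0
  c[16] = d·G[:,16] = (10000000011000001000000001)·(00000000000100000000000000) mod 2 = 0+0+0+0+0+0+0+0+0+0+0+0+0+0+0+0+0+0+0+0+0+0+0+0+0+0 mod 2 = 0
  c[17] = d·G[:,17] = (10000000011000001000000001)·(00000000000010000000000000) mod 2 = 0+0+0+0+0+0+0+0+0+0+0+0+0+0+0+0+0+0+0+0+0+0+0+0+0+0 mod 2 = 0
  c[18] = d·G[:,18] = (10000000011000001000000001)·(00000000000001000000000000) mod 2 = 0+0+0+0+0+0+0+0+0+0+0+0+0+0+0+0+0+0+0+0+0+0+0+0+0+0 mod 2 = 0
  c[19] = d·G[:,19] = (10000000011000001000000001)·(00000000000000100000000000) mod 2 = 0+0+0+0+0+0+0+0+0+0+0+0+0+0+0+0+0+0+0+0+0+0+0+0+0+0 mod 2 = 0
  c[20] = d·G[:,20] = (10000000011000001000000001)·(00000000000000010000000000) mod 2 = 0+0+0+0+0+0+0+0+0+0+0+0+0+0+0+0+0+0+0+0+0+0+0+0+0+0 mod 2 = 0
  c[21] = d·G[:,21] = (10000000011000001000000001)·(00000000000000001000000000) mod 2 = 0+0+0+0+0+0+0+0+0+0+0+0+0+0+0+0+1+0+0+0+0+0+0+0+0+0 mod 2 = 1
  c[22] = d·G[:,22] = (10000000011000001000000001)·(00000000000000000100000000) mod 2 = 0+0+0+0+0+0+0+0+0+0+0+0+0+0+0+0+0+0+0+0+0+0+0+0+0+0 mod 2 = 0
  c[23] = d·G[:,23] = (10000000011000001000000001)·(00000000000000000010000000) mod 2 = 0+0+0+0+0+0+0+0+0+0+0+0+0+0+0+0+0+0+0+0+0+0+0+0+0+0 mod 2 = 0
  c[24] = d·G[:,24] = (10000000011000001000000001)·(00000000000000000001000000) mod 2 = 0+0+0+0+0+0+0+0+0+0+0+0+0+0+0+0+0+0+0+0+0+0+0+0+0+0 mod 2 = 0
  c[25] = d·G[:,25] = (10000000011000001000000001)·(00000000000000000000100000) mod 2 = 0+0+0+0+0+0+0+0+0+0+0+0+0+0+0+0+0+0+0+0+0+0+0+0+0+0 mod 2 = 0
  c[26] = d·G[:,26] = (10000000011000001000000001)·(00000000000000000000010000) mod 2 = 0+0+0+0+0+0+0+0+0+0+0+0+0+0+0+0+0+0+0+0+0+0+0+0+0+0 mod 2 = 0
  c[27] = d·G[:,27] = (10000000011000001000000001)·(00000000000000000000001000) mod 2 = 0+0+0+0+0+0+0+0+0+0+0+0+0+0+0+0+0+0+0+0+0+0+0+0+0+0 mod 2 = 0
  c[28] = d·G[:,28] = (10000000011000001000000001)·(00000000000000000000000100) mod 2 = 0+0+0+0+0+0+0+0+0+0+0+0+0+0+0+0+0+0+0+0+0+0+0+0+0+0 mod 2 = 0
  c[29] = d·G[:,29] = (10000000011000001000000001)·(00000000000000000000000010) mod 2 = 0+0+0+0+0+0+0+0+0+0+0+0+0+0+0+0+0+0+0+0+0+0+0+0+0+0 mod 2 = 0
  c[30] = d·G[:,30] = (10000000011000001000000001)·(00000000000000000000000001) mod 2 = 0+0+0+0+0+0+0+0+0+0+0+0+0+0+0+0+0+0+0+0+0+0+0+0+0+1 mod 2 = 1
Codeword = 1110000100000110000001000000001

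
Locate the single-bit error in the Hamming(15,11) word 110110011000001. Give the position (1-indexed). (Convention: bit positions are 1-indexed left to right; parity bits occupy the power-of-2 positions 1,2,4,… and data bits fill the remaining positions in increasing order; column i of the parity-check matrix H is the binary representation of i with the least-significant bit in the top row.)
Syndrome s = H · r^T (mod 2), r = 110110011000001:
  s[0] = (101010101010101)·(110110011000001) mod 2 = 1+0+0+0+1+0+0+0+1+0+0+0+0+0+1 mod 2 = 0
  s[1] = (011001100110011)·(110110011000001) mod 2 = 0+1+0+0+0+0+0+0+0+0+0+0+0+0+1 mod 2 = 0
  s[2] = (000111100001111)·(110110011000001) mod 2 = 0+0+0+1+1+0+0+0+0+0+0+0+0+0+1 mod 2 = 1
  s[3] = (000000011111111)·(110110011000001) mod 2 = 0+0+0+0+0+0+0+1+1+0+0+0+0+0+1 mod 2 = 1
Syndrome = 0011
Column i of H is the binary representation of i, so the syndrome is the binary index of the flipped bit.
Read s = 0011 with s[0] as LSB: 0·2^0 + 0·2^1 + 1·2^2 + 1·2^3 = 12.
Error is at bit position 12.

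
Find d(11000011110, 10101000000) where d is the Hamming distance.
XOR = 01101011110, count of 1s = 7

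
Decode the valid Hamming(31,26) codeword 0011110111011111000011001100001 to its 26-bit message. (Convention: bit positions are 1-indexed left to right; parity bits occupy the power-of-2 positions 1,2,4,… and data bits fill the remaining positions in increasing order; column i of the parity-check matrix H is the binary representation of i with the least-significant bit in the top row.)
Parity bits occupy power-of-2 positions; data bits are at positions {3,5,6,7,9,10,11,12,13,14,15,17,18,19,20,21,22,23,24,25,26,27,28,29,30,31} (1-indexed).
Extract: c[3]=1 c[5]=1 c[6]=1 c[7]=0 c[9]=1 c[10]=1 c[11]=0 c[12]=1 c[13]=1 c[14]=1 c[15]=1 c[17]=0 c[18]=0 c[19]=0 c[20]=0 c[21]=1 c[22]=1 c[23]=0 c[24]=0 c[25]=1 c[26]=1 c[27]=0 c[28]=0 c[29]=0 c[30]=0 c[31]=1
Data = 11101101111000011001100001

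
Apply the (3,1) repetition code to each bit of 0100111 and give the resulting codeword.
Repeat each bit 3× and concatenate:
0→000  1→111  0→000  0→000  1→111  1→111  1→111
Codeword = 000111000000111111111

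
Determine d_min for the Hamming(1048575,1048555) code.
d_min = 3 (every single-error-correcting Hamming code has d_min = 3).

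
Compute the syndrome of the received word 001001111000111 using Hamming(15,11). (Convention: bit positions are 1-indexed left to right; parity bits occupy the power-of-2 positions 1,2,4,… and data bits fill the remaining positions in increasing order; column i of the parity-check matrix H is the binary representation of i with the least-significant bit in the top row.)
Syndrome s = H · r^T (mod 2), r = 001001111000111:
  s[0] = (101010101010101)·(001001111000111) mod 2 = 0+0+1+0+0+0+1+0+1+0+0+0+1+0+1 mod 2 = 1
  s[1] = (011001100110011)·(001001111000111) mod 2 = 0+0+1+0+0+1+1+0+0+0+0+0+0+1+1 mod 2 = 1
  s[2] = (000111100001111)·(001001111000111) mod 2 = 0+0+0+0+0+1+1+0+0+0+0+0+1+1+1 mod 2 = 1
  s[3] = (000000011111111)·(001001111000111) mod 2 = 0+0+0+0+0+0+0+1+1+0+0+0+1+1+1 mod 2 = 1
Syndrome = 1111
Non-zero syndrome: error at position 15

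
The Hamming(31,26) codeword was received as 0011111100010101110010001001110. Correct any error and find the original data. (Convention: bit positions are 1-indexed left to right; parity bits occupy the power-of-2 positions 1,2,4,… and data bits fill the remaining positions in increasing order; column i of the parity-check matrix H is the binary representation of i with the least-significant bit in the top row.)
Syndrome s = H · r^T (mod 2), r = 0011111100010101110010001001110:
  s[0] = (1010101010101010101010101010101)·(0011111100010101110010001001110) mod 2 = 0+0+1+0+1+0+1+0+0+0+0+0+0+0+0+0+1+0+0+0+1+0+0+0+1+0+0+0+1+0+0 mod 2 = 1
  s[1] = (0110011001100110011001100110011)·(0011111100010101110010001001110) mod 2 = 0+0+1+0+0+1+1+0+0+0+0+0+0+1+0+0+0+1+0+0+0+0+0+0+0+0+0+0+0+1+0 mod 2 = 0
  s[2] = (0001111000011110000111100001111)·(0011111100010101110010001001110) mod 2 = 0+0+0+1+1+1+1+0+0+0+0+1+0+1+0+0+0+0+0+0+1+0+0+0+0+0+0+1+1+1+0 mod 2 = 0
  s[3] = (0000000111111110000000011111111)·(0011111100010101110010001001110) mod 2 = 0+0+0+0+0+0+0+1+0+0+0+1+0+1+0+0+0+0+0+0+0+0+0+0+1+0+0+1+1+1+0 mod 2 = 1
  s[4] = (0000000000000001111111111111111)·(0011111100010101110010001001110) mod 2 = 0+0+0+0+0+0+0+0+0+0+0+0+0+0+0+1+1+1+0+0+1+0+0+0+1+0+0+1+1+1+0 mod 2 = 0
Syndrome = 10010
Column 9 of H equals this syndrome → error at bit 9 (1-indexed).
Flip bit 9: 0011111100010101110010001001110 → 0011111110010101110010001001110
Extract data bits at positions {3,5,6,7,9,10,11,12,13,14,15,17,18,19,20,21,22,23,24,25,26,27,28,29,30,31}: 11111001010110010001001110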